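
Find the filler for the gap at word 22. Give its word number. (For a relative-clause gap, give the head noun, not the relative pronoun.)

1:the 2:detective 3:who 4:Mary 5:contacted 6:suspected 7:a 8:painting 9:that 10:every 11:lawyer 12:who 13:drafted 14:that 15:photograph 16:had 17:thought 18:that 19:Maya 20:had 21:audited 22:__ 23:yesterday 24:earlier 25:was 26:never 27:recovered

The gap at 22 is the object of "audited", inside a relative clause.
The relative pronoun is "that" (word 9); it is bound by the head noun immediately before it.
Its filler is the head noun "painting", at word 8.

8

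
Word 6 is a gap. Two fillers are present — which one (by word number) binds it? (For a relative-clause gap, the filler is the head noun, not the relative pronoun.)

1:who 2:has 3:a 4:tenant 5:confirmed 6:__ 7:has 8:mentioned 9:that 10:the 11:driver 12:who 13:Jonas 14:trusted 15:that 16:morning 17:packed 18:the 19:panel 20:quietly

The marked gap is the subject of "mentioned".
Its filler is the fronted wh-phrase "who", at word 1.
(The other dependency links word 11 to a gap after word 14.)

1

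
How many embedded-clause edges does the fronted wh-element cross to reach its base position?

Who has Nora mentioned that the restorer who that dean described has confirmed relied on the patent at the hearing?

"who" is extracted from the subject of "relied".
Boundaries crossed, outermost first: [that], [Ø] — 2 in total.

2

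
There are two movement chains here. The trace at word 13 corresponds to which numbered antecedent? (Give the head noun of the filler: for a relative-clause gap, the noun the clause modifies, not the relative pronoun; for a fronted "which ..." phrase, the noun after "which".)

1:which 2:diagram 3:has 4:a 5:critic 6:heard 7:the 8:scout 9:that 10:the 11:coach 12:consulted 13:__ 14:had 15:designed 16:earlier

The marked gap is inside the relative clause, the direct object of "consulted".
Its filler is the head noun "scout" (via "that"), at word 8.
(The other dependency links word 2 to a gap after word 15.)

8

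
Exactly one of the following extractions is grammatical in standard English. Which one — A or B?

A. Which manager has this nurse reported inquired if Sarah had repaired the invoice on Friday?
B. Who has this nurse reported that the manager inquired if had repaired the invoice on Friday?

In B, the wh-phrase is extracted from inside a wh-island (introduced by "if"), which blocks movement.
In A, the extraction path crosses only that-complement boundaries, which are transparent.
So A is grammatical.

A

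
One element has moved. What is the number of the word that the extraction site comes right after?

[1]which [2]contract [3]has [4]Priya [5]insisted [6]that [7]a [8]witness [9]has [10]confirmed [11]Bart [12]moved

The displaced element is "which contract" (word 2).
It is linked across 2 clause boundaries (that → Ø).
It functions as the direct object of "moved", so the gap sits immediately after word 12 ("moved").
Base order: Priya has insisted that a witness has confirmed Bart moved which contract.

12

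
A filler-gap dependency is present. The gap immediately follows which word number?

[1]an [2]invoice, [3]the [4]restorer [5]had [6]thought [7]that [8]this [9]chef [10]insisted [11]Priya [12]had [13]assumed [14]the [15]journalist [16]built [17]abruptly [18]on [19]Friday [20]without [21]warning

16

The displaced element is "an invoice" (word 2).
It is linked across 3 clause boundaries (that → Ø → Ø).
It functions as the direct object of "built", so the gap sits immediately after word 16 ("built").
Base order: The restorer had thought that this chef insisted Priya had assumed the journalist built an invoice abruptly on Friday without warning.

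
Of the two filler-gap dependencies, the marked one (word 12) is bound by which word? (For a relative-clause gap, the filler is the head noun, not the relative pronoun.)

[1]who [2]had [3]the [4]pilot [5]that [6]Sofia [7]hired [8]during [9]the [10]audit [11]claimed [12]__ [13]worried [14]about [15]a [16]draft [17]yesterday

The marked gap is the subject of "worried".
Its filler is the fronted wh-phrase "who", at word 1.
(The other dependency links word 4 to a gap after word 7.)

1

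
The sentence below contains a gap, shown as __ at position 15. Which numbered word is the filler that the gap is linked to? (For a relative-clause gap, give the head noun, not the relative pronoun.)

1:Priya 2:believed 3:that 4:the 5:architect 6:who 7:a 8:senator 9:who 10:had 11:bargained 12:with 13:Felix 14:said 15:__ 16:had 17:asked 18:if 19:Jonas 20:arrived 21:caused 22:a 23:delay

The gap at 15 is the subject of "asked", inside a relative clause.
The relative pronoun is "who" (word 6); it is bound by the head noun immediately before it.
Its filler is the head noun "architect", at word 5.

5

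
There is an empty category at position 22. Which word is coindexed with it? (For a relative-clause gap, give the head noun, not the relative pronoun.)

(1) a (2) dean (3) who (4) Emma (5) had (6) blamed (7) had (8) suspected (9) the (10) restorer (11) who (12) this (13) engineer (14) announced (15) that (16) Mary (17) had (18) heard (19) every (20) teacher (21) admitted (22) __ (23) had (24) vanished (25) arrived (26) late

The gap at 22 is the subject of "vanished", inside a relative clause.
The relative pronoun is "who" (word 11); it is bound by the head noun immediately before it.
Its filler is the head noun "restorer", at word 10.

10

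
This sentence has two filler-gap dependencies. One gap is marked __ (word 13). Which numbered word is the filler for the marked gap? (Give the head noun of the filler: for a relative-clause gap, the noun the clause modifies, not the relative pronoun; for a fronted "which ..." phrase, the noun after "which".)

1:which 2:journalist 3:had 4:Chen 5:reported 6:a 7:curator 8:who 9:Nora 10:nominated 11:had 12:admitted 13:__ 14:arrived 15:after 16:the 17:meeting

2

The marked gap is the subject of "arrived".
Its filler is the fronted wh-phrase "which journalist", at word 2.
(The other dependency links word 7 to a gap after word 10.)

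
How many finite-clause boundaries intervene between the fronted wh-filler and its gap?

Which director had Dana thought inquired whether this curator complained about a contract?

"which director" is extracted from the subject of "inquired".
Boundaries crossed, outermost first: [Ø] — 1 in total.

1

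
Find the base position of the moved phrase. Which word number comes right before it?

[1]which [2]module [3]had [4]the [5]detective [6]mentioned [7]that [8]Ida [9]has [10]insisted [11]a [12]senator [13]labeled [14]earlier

13

The displaced element is "which module" (word 2).
It is linked across 2 clause boundaries (that → Ø).
It functions as the direct object of "labeled", so the gap sits immediately after word 13 ("labeled").
Base order: The detective had mentioned that Ida has insisted a senator labeled which module earlier.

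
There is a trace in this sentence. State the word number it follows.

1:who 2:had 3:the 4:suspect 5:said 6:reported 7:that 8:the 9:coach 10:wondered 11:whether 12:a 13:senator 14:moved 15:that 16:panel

5

The displaced element is "who" (word 1).
It is linked across 1 clause boundary (Ø).
It functions as the subject of "reported", so the gap sits immediately after word 5 ("said").
Base order: The suspect had said who reported that the coach wondered whether a senator moved that panel.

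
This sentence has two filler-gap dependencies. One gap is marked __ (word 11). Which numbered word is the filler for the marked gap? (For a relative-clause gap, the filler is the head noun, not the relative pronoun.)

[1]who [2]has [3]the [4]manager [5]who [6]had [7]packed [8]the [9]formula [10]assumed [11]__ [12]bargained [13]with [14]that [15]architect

The marked gap is the subject of "bargained".
Its filler is the fronted wh-phrase "who", at word 1.
(The other dependency links word 4 to a gap after word 5.)

1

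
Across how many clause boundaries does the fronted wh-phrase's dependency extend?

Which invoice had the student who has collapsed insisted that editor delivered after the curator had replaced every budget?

"which invoice" is extracted from the object of "delivered".
Boundaries crossed, outermost first: [Ø] — 1 in total.

1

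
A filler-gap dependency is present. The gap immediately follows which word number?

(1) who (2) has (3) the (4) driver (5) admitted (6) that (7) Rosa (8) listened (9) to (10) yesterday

9

The displaced element is "who" (word 1).
It is linked across 1 clause boundary (that).
It functions as the object of the preposition "to" of "listened", so the gap sits immediately after word 9 ("to").
Base order: The driver has admitted that Rosa listened to who yesterday.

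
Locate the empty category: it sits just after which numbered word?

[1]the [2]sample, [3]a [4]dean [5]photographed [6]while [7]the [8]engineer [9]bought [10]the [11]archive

The displaced element is "the sample" (word 2).
It functions as the direct object of "photographed", so the gap sits immediately after word 5 ("photographed").
Base order: A dean photographed the sample while the engineer bought the archive.

5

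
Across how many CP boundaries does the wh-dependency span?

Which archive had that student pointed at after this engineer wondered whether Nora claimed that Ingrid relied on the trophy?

"which archive" originates inside the matrix clause — no clause boundary is crossed.

0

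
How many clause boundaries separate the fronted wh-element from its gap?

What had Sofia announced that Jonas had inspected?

"what" is extracted from the object of "inspected".
Boundaries crossed, outermost first: [that] — 1 in total.

1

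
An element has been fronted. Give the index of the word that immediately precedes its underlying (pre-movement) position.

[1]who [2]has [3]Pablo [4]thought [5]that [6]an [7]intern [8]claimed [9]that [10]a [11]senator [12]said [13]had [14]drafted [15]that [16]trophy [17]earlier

The displaced element is "who" (word 1).
It is linked across 3 clause boundaries (that → that → Ø).
It functions as the subject of "drafted", so the gap sits immediately after word 12 ("said").
Base order: Pablo has thought that an intern claimed that a senator said that who had drafted that trophy earlier.

12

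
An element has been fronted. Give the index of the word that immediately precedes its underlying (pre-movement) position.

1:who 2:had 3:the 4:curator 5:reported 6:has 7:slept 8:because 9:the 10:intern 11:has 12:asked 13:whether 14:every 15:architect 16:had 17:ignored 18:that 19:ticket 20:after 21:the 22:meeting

5

The displaced element is "who" (word 1).
It is linked across 1 clause boundary (Ø).
It functions as the subject of "slept", so the gap sits immediately after word 5 ("reported").
Base order: The curator had reported that who has slept because the intern has asked whether every architect had ignored that ticket after the meeting.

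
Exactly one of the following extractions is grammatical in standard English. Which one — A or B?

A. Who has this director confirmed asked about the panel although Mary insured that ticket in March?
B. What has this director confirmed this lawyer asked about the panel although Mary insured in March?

A

In B, the wh-phrase is extracted from inside an adjunct island (introduced by "although"), which blocks movement.
In A, the extraction path crosses only that-complement boundaries, which are transparent.
So A is grammatical.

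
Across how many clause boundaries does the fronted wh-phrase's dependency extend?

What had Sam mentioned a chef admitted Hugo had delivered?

"what" is extracted from the object of "delivered".
Boundaries crossed, outermost first: [Ø], [Ø] — 2 in total.

2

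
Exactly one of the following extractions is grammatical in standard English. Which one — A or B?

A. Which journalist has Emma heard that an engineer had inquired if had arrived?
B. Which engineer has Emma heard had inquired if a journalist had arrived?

In A, the wh-phrase is extracted from inside a wh-island (introduced by "if"), which blocks movement.
In B, the extraction path crosses only that-complement boundaries, which are transparent.
So B is grammatical.

B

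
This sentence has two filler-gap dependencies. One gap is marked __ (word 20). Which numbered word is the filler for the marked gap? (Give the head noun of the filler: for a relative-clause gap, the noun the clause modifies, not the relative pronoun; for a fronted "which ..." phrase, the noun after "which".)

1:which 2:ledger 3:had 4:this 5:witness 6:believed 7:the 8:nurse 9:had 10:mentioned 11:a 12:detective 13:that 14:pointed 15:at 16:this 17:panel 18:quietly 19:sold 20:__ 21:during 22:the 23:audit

The marked gap is the direct object of "sold".
Its filler is the fronted wh-phrase "which ledger", at word 2.
(The other dependency links word 12 to a gap after word 13.)

2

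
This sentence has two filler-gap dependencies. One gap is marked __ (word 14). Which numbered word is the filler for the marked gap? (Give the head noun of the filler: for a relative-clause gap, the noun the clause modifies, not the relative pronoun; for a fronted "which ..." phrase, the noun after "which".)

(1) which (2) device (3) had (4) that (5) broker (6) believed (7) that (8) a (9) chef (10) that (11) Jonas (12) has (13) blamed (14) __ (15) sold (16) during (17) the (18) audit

The marked gap is inside the relative clause, the direct object of "blamed".
Its filler is the head noun "chef" (via "that"), at word 9.
(The other dependency links word 2 to a gap after word 15.)

9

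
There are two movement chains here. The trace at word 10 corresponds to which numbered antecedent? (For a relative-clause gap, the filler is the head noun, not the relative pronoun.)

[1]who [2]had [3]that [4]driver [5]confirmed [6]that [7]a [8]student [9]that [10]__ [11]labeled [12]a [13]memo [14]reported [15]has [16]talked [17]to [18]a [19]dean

8

The marked gap is inside the relative clause, the subject of "labeled".
Its filler is the head noun "student" (via "that"), at word 8.
(The other dependency links word 1 to a gap after word 14.)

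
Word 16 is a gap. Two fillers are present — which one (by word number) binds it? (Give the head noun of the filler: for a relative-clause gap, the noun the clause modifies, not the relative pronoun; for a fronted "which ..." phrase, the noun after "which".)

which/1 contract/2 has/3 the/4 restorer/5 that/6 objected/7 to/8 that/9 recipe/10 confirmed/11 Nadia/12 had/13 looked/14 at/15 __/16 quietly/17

The marked gap is the object of the preposition "at" of "looked".
Its filler is the fronted wh-phrase "which contract", at word 2.
(The other dependency links word 5 to a gap after word 6.)

2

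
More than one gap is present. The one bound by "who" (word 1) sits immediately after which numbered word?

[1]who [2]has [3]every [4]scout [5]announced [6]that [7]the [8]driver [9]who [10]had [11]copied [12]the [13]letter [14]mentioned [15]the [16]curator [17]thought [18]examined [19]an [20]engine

17

The displaced element is "who" (word 1).
It is linked across 3 clause boundaries (that → Ø → Ø).
It functions as the subject of "examined", so the gap sits immediately after word 17 ("thought").
Base order: Every scout has announced that the driver who had copied the letter mentioned the curator thought that who examined an engine.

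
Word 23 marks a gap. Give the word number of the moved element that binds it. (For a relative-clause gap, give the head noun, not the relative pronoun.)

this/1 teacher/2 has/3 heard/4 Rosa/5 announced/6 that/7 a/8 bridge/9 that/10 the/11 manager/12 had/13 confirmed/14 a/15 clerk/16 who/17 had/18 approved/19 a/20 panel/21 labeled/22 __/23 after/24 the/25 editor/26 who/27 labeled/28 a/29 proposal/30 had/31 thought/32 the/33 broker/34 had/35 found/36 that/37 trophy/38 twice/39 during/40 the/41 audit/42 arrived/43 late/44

The gap at 23 is the object of "labeled", inside a relative clause.
The relative pronoun is "that" (word 10); it is bound by the head noun immediately before it.
Its filler is the head noun "bridge", at word 9.

9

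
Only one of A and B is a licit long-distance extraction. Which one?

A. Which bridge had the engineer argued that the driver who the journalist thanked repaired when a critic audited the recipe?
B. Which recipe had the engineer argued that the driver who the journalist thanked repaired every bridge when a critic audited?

In B, the wh-phrase is extracted from inside an adjunct island (introduced by "when"), which blocks movement.
In A, the extraction path crosses only that-complement boundaries, which are transparent.
So A is grammatical.

A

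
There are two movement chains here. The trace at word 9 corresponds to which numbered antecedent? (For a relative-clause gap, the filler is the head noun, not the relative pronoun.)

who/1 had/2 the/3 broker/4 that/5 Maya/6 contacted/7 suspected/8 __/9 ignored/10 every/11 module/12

1

The marked gap is the subject of "ignored".
Its filler is the fronted wh-phrase "who", at word 1.
(The other dependency links word 4 to a gap after word 7.)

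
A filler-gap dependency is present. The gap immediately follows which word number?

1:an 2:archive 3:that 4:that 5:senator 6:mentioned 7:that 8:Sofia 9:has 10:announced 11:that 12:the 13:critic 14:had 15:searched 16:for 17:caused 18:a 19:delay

The displaced element is "an archive" (word 2).
It is linked across 2 clause boundaries (that → that).
It functions as the object of the preposition "for" of "searched", so the gap sits immediately after word 16 ("for").
Base order: That senator mentioned that Sofia has announced that the critic had searched for an archive.

16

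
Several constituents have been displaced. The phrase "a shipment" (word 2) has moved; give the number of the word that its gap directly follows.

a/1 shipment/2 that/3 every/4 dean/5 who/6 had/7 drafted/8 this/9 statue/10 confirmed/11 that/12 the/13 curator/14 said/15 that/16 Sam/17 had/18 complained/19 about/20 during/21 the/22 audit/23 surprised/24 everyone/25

20

The displaced element is "a shipment" (word 2).
It is linked across 2 clause boundaries (that → that).
It functions as the object of the preposition "about" of "complained", so the gap sits immediately after word 20 ("about").
Base order: Every dean who had drafted this statue confirmed that the curator said that Sam had complained about a shipment during the audit.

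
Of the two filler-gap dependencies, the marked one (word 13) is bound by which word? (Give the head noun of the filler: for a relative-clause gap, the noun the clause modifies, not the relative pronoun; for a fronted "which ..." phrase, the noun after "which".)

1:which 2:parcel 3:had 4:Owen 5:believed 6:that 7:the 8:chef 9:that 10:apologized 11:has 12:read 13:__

2

The marked gap is the direct object of "read".
Its filler is the fronted wh-phrase "which parcel", at word 2.
(The other dependency links word 8 to a gap after word 9.)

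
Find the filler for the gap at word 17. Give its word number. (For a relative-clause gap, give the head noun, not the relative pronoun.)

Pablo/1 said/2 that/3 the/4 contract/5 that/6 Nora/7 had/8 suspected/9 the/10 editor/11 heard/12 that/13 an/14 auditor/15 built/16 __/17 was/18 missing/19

5

The gap at 17 is the object of "built", inside a relative clause.
The relative pronoun is "that" (word 6); it is bound by the head noun immediately before it.
Its filler is the head noun "contract", at word 5.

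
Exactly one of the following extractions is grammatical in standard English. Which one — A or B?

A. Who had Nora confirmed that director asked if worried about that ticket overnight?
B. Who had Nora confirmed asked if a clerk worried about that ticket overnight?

B

In A, the wh-phrase is extracted from inside a wh-island (introduced by "if"), which blocks movement.
In B, the extraction path crosses only that-complement boundaries, which are transparent.
So B is grammatical.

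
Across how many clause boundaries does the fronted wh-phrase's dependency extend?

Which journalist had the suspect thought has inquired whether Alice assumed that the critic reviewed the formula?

1

"which journalist" is extracted from the subject of "inquired".
Boundaries crossed, outermost first: [Ø] — 1 in total.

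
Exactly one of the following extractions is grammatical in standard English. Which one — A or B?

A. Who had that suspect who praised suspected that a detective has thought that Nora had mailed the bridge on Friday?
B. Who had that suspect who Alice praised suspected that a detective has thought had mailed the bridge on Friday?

In A, the wh-phrase is extracted from inside a complex-NP island (relative clause) (introduced by "who"), which blocks movement.
In B, the extraction path crosses only that-complement boundaries, which are transparent.
So B is grammatical.

B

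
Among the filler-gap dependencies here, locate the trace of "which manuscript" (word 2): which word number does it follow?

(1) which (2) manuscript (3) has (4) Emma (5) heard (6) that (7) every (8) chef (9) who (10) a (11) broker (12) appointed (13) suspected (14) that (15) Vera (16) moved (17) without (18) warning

The displaced element is "which manuscript" (word 2).
It is linked across 2 clause boundaries (that → that).
It functions as the direct object of "moved", so the gap sits immediately after word 16 ("moved").
Base order: Emma has heard that every chef who a broker appointed suspected that Vera moved which manuscript without warning.

16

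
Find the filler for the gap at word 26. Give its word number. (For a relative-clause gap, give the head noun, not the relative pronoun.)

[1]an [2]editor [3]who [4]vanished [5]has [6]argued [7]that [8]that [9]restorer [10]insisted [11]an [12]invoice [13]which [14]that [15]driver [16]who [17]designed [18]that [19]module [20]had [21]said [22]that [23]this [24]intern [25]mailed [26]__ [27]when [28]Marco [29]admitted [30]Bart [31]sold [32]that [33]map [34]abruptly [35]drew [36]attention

12

The gap at 26 is the object of "mailed", inside a relative clause.
The relative pronoun is "which" (word 13); it is bound by the head noun immediately before it.
Its filler is the head noun "invoice", at word 12.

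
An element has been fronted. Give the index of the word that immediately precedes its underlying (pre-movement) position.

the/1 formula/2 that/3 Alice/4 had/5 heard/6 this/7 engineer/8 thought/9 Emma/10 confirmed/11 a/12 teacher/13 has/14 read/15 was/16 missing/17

The displaced element is "the formula" (word 2).
It is linked across 3 clause boundaries (Ø → Ø → Ø).
It functions as the direct object of "read", so the gap sits immediately after word 15 ("read").
Base order: Alice had heard this engineer thought Emma confirmed a teacher has read the formula.

15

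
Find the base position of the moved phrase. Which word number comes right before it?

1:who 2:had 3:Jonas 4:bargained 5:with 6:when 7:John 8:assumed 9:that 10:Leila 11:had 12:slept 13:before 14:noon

The displaced element is "who" (word 1).
It functions as the object of the preposition "with" of "bargained", so the gap sits immediately after word 5 ("with").
Base order: Jonas had bargained with who when John assumed that Leila had slept before noon.

5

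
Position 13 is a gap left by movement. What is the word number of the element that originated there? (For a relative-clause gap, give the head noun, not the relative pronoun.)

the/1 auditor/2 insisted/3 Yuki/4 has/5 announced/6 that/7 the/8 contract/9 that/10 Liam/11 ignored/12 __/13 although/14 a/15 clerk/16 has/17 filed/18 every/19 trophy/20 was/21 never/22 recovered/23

The gap at 13 is the object of "ignored", inside a relative clause.
The relative pronoun is "that" (word 10); it is bound by the head noun immediately before it.
Its filler is the head noun "contract", at word 9.

9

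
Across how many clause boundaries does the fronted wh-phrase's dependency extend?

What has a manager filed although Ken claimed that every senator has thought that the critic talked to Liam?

0

"what" originates inside the matrix clause — no clause boundary is crossed.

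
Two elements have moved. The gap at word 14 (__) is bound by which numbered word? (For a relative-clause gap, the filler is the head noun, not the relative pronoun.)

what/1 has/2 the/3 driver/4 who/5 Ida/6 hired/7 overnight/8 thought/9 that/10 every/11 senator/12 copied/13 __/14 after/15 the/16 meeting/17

The marked gap is the direct object of "copied".
Its filler is the fronted wh-phrase "what", at word 1.
(The other dependency links word 4 to a gap after word 7.)

1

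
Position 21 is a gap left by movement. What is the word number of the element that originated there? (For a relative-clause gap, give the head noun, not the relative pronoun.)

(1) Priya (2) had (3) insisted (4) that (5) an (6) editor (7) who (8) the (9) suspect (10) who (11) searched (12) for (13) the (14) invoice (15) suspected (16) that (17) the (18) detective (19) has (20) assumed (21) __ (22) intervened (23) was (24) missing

The gap at 21 is the subject of "intervened", inside a relative clause.
The relative pronoun is "who" (word 7); it is bound by the head noun immediately before it.
Its filler is the head noun "editor", at word 6.

6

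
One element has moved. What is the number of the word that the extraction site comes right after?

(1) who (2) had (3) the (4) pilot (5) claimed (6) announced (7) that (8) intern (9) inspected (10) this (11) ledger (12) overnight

The displaced element is "who" (word 1).
It is linked across 1 clause boundary (Ø).
It functions as the subject of "announced", so the gap sits immediately after word 5 ("claimed").
Base order: The pilot had claimed who announced that intern inspected this ledger overnight.

5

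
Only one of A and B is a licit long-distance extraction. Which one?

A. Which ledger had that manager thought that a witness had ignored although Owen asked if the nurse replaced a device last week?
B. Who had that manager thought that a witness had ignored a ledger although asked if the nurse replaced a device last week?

In B, the wh-phrase is extracted from inside an adjunct island (introduced by "although"), which blocks movement.
In A, the extraction path crosses only that-complement boundaries, which are transparent.
So A is grammatical.

A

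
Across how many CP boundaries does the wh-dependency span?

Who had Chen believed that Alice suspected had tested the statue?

"who" is extracted from the subject of "tested".
Boundaries crossed, outermost first: [that], [Ø] — 2 in total.

2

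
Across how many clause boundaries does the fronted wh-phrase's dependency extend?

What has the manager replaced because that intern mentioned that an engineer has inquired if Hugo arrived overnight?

0

"what" originates inside the matrix clause — no clause boundary is crossed.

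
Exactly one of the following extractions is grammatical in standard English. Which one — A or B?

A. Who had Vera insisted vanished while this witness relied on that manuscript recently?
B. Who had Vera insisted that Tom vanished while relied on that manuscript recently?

In B, the wh-phrase is extracted from inside an adjunct island (introduced by "while"), which blocks movement.
In A, the extraction path crosses only that-complement boundaries, which are transparent.
So A is grammatical.

A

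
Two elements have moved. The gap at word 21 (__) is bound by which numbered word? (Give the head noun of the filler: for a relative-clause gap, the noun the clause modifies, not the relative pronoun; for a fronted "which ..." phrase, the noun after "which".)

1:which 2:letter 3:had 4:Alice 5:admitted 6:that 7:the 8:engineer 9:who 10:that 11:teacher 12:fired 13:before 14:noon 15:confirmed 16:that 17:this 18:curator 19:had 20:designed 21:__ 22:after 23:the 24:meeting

The marked gap is the direct object of "designed".
Its filler is the fronted wh-phrase "which letter", at word 2.
(The other dependency links word 8 to a gap after word 12.)

2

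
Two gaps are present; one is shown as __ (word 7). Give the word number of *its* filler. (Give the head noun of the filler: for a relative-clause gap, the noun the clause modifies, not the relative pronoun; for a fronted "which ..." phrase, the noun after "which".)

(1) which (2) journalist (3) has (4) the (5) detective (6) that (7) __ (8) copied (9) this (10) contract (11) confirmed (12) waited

The marked gap is inside the relative clause, the subject of "copied".
Its filler is the head noun "detective" (via "that"), at word 5.
(The other dependency links word 2 to a gap after word 11.)

5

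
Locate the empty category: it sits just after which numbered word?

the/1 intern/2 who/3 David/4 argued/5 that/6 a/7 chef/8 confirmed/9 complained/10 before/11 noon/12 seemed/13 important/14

9

The displaced element is "the intern" (word 2).
It is linked across 2 clause boundaries (that → Ø).
It functions as the subject of "complained", so the gap sits immediately after word 9 ("confirmed").
Base order: David argued that a chef confirmed that the intern complained before noon.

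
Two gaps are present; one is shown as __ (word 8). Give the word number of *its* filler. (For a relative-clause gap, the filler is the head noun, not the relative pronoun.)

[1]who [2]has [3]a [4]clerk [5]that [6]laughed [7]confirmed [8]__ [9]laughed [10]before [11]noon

The marked gap is the subject of "laughed".
Its filler is the fronted wh-phrase "who", at word 1.
(The other dependency links word 4 to a gap after word 5.)

1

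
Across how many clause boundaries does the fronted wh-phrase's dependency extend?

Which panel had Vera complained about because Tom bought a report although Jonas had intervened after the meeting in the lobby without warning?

0

"which panel" originates inside the matrix clause — no clause boundary is crossed.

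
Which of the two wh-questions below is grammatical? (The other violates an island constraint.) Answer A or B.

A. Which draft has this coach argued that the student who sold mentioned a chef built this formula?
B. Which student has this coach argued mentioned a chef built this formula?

In A, the wh-phrase is extracted from inside a complex-NP island (relative clause) (introduced by "who"), which blocks movement.
In B, the extraction path crosses only that-complement boundaries, which are transparent.
So B is grammatical.

B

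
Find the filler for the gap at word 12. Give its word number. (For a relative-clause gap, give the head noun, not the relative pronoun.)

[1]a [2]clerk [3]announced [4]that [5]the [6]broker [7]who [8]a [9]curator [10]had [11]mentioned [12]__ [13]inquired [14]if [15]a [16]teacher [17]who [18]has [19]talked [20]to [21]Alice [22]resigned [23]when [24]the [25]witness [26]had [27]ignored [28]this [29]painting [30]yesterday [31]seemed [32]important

The gap at 12 is the subject of "inquired", inside a relative clause.
The relative pronoun is "who" (word 7); it is bound by the head noun immediately before it.
Its filler is the head noun "broker", at word 6.

6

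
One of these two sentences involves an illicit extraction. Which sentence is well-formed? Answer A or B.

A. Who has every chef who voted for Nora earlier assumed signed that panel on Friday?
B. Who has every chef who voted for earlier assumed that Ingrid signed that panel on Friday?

A

In B, the wh-phrase is extracted from inside a complex-NP island (relative clause) (introduced by "who"), which blocks movement.
In A, the extraction path crosses only that-complement boundaries, which are transparent.
So A is grammatical.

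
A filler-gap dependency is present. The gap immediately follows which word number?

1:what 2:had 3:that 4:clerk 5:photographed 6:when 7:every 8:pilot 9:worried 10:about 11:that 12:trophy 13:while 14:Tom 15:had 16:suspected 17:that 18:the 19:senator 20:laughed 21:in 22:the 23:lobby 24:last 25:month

The displaced element is "what" (word 1).
It functions as the direct object of "photographed", so the gap sits immediately after word 5 ("photographed").
Base order: That clerk had photographed what when every pilot worried about that trophy while Tom had suspected that the senator laughed in the lobby last month.

5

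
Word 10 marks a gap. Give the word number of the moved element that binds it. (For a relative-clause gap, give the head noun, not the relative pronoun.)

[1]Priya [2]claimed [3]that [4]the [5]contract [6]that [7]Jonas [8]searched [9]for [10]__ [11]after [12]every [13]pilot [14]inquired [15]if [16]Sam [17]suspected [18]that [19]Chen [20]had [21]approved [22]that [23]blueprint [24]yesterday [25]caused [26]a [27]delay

5

The gap at 10 is the prepositional object of "searched", inside a relative clause.
The relative pronoun is "that" (word 6); it is bound by the head noun immediately before it.
Its filler is the head noun "contract", at word 5.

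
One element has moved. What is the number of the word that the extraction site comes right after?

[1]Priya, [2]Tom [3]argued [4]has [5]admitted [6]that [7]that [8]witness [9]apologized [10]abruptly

The displaced element is "Priya" (word 1).
It is linked across 1 clause boundary (Ø).
It functions as the subject of "admitted", so the gap sits immediately after word 3 ("argued").
Base order: Tom argued that Priya has admitted that that witness apologized abruptly.

3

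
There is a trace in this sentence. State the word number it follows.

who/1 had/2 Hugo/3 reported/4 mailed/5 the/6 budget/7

The displaced element is "who" (word 1).
It is linked across 1 clause boundary (Ø).
It functions as the subject of "mailed", so the gap sits immediately after word 4 ("reported").
Base order: Hugo had reported that who mailed the budget.

4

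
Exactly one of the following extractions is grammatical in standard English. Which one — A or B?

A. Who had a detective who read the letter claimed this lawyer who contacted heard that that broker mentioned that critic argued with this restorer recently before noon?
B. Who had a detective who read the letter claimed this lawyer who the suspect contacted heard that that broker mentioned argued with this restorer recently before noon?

In A, the wh-phrase is extracted from inside a complex-NP island (relative clause) (introduced by "who"), which blocks movement.
In B, the extraction path crosses only that-complement boundaries, which are transparent.
So B is grammatical.

B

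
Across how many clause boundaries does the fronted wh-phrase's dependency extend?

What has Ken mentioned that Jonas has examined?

"what" is extracted from the object of "examined".
Boundaries crossed, outermost first: [that] — 1 in total.

1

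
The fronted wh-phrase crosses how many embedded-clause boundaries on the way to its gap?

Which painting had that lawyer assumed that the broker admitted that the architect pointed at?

2

"which painting" is extracted from the PP object of "pointed".
Boundaries crossed, outermost first: [that], [that] — 2 in total.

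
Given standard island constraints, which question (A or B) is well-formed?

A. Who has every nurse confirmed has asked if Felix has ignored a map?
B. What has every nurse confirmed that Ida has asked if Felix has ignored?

A

In B, the wh-phrase is extracted from inside a wh-island (introduced by "if"), which blocks movement.
In A, the extraction path crosses only that-complement boundaries, which are transparent.
So A is grammatical.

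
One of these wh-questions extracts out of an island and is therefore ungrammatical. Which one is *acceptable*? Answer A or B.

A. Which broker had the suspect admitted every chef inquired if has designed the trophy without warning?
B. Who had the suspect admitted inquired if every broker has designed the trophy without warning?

In A, the wh-phrase is extracted from inside a wh-island (introduced by "if"), which blocks movement.
In B, the extraction path crosses only that-complement boundaries, which are transparent.
So B is grammatical.

B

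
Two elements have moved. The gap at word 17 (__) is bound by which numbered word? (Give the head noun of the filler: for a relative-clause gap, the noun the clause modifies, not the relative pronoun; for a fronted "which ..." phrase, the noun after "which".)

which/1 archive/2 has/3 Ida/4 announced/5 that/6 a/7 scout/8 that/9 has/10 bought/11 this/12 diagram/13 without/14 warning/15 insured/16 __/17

2

The marked gap is the direct object of "insured".
Its filler is the fronted wh-phrase "which archive", at word 2.
(The other dependency links word 8 to a gap after word 9.)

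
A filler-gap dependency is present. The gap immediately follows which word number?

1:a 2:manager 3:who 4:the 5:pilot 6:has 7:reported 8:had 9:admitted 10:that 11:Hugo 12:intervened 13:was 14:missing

The displaced element is "a manager" (word 2).
It is linked across 1 clause boundary (Ø).
It functions as the subject of "admitted", so the gap sits immediately after word 7 ("reported").
Base order: The pilot has reported that a manager had admitted that Hugo intervened.

7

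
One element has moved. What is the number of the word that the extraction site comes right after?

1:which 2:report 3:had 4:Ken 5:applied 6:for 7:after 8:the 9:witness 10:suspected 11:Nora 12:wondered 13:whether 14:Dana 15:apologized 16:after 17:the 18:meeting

6

The displaced element is "which report" (word 2).
It functions as the object of the preposition "for" of "applied", so the gap sits immediately after word 6 ("for").
Base order: Ken had applied for which report after the witness suspected Nora wondered whether Dana apologized after the meeting.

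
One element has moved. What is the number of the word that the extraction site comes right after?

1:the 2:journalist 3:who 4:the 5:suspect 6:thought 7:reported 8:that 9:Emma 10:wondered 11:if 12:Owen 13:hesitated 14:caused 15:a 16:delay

The displaced element is "the journalist" (word 2).
It is linked across 1 clause boundary (Ø).
It functions as the subject of "reported", so the gap sits immediately after word 6 ("thought").
Base order: The suspect thought that the journalist reported that Emma wondered if Owen hesitated.

6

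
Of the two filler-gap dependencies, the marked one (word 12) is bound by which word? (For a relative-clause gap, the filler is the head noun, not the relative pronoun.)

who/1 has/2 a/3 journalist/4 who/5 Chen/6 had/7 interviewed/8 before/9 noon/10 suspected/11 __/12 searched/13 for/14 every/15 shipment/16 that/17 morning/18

1

The marked gap is the subject of "searched".
Its filler is the fronted wh-phrase "who", at word 1.
(The other dependency links word 4 to a gap after word 8.)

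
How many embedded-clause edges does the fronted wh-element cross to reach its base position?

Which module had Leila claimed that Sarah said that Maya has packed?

"which module" is extracted from the object of "packed".
Boundaries crossed, outermost first: [that], [that] — 2 in total.

2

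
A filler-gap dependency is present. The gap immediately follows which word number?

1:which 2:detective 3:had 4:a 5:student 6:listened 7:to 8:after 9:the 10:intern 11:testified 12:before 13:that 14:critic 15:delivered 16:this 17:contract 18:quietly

The displaced element is "which detective" (word 2).
It functions as the object of the preposition "to" of "listened", so the gap sits immediately after word 7 ("to").
Base order: A student had listened to which detective after the intern testified before that critic delivered this contract quietly.

7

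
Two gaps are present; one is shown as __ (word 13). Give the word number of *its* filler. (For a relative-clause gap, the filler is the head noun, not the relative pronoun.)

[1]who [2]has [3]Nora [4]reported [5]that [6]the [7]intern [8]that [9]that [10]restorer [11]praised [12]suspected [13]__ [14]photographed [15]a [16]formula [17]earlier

The marked gap is the subject of "photographed".
Its filler is the fronted wh-phrase "who", at word 1.
(The other dependency links word 7 to a gap after word 11.)

1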